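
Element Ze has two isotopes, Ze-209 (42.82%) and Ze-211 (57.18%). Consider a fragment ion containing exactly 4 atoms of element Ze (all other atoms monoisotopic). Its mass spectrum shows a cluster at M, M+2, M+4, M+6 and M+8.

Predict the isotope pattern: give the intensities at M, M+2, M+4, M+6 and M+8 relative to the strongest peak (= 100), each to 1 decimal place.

Expanding (0.4282 + 0.5718)^4:
P(M) = 0.4282^4 = 0.033619
P(M+2) = 4 × 0.4282^3 × 0.5718^1 = 0.179574
P(M+4) = 6 × 0.4282^2 × 0.5718^2 = 0.359694
P(M+6) = 4 × 0.4282^1 × 0.5718^3 = 0.320213
P(M+8) = 0.5718^4 = 0.106900
The M+4 peak is largest (0.359694); scaling to 100 gives 9.3 : 49.9 : 100.0 : 89.0 : 29.7.

9.3 : 49.9 : 100.0 : 89.0 : 29.7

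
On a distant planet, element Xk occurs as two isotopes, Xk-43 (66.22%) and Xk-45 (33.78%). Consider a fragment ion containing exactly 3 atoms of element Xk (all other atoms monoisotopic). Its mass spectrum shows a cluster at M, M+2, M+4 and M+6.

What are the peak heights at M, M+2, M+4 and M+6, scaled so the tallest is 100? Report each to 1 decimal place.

Expanding (0.6622 + 0.3378)^3:
P(M) = 0.6622^3 = 0.290381
P(M+2) = 3 × 0.6622^2 × 0.3378^1 = 0.444385
P(M+4) = 3 × 0.6622^1 × 0.3378^2 = 0.226689
P(M+6) = 0.3378^3 = 0.038546
The M+2 peak is largest (0.444385); scaling to 100 gives 65.3 : 100.0 : 51.0 : 8.7.

65.3 : 100.0 : 51.0 : 8.7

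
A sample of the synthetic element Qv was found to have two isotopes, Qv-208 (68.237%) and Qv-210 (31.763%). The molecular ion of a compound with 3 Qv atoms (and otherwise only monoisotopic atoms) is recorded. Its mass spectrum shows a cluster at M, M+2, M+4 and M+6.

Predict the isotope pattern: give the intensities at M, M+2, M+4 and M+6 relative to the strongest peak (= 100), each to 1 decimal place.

Expanding (0.68237 + 0.31763)^3:
P(M) = 0.68237^3 = 0.317731
P(M+2) = 3 × 0.68237^2 × 0.31763^1 = 0.443693
P(M+4) = 3 × 0.68237^1 × 0.31763^2 = 0.206531
P(M+6) = 0.31763^3 = 0.032045
The M+2 peak is largest (0.443693); scaling to 100 gives 71.6 : 100.0 : 46.5 : 7.2.

71.6 : 100.0 : 46.5 : 7.2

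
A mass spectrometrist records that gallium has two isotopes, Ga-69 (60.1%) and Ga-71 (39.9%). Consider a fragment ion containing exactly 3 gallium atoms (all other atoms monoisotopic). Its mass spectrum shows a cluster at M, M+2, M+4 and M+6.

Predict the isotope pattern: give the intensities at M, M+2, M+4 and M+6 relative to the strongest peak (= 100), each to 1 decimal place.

Each Ga atom is independently Ga-69 (p = 0.601) or Ga-71 (q = 0.399); the cluster is the binomial expansion (p + q)^3.
P(M) = 0.601^3 = 0.217082
P(M+2) = 3 × 0.601^2 × 0.399^1 = 0.432358
P(M+4) = 3 × 0.601^1 × 0.399^2 = 0.287039
P(M+6) = 0.399^3 = 0.063521
The M+2 peak is largest (0.432358); scaling to 100 gives 50.2 : 100.0 : 66.4 : 14.7.

50.2 : 100.0 : 66.4 : 14.7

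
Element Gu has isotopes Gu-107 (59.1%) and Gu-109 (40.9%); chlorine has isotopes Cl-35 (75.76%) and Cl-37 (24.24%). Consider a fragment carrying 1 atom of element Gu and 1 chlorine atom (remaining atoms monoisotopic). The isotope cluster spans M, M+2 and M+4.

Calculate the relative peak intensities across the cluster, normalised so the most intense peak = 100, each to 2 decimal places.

Element Gu pattern (n=1): 0.5910 : 0.4090
Chlorine pattern (n=1): 0.7576 : 0.2424
Convolve the two distributions (both contribute in 2-u steps):
  M: 0.5910×0.7576 = 0.447742
  M+2: 0.5910×0.2424 + 0.4090×0.7576 = 0.453117
  M+4: 0.4090×0.2424 = 0.099142
Scale to base peak (0.453117) = 100: 98.81 : 100.00 : 21.88

98.81 : 100.00 : 21.88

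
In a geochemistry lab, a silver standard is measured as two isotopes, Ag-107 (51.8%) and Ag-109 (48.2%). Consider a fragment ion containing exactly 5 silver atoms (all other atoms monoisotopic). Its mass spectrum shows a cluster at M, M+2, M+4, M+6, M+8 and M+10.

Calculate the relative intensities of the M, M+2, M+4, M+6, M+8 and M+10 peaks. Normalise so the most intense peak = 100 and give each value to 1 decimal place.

11.5 : 53.7 : 100.0 : 93.1 : 43.3 : 8.1

Each Ag atom is independently Ag-107 (p = 0.518) or Ag-109 (q = 0.482); the cluster is the binomial expansion (p + q)^5.
P(M) = 0.518^5 = 0.037295
P(M+2) = 5 × 0.518^4 × 0.482^1 = 0.173515
P(M+4) = 10 × 0.518^3 × 0.482^2 = 0.322911
P(M+6) = 10 × 0.518^2 × 0.482^3 = 0.300470
P(M+8) = 5 × 0.518^1 × 0.482^4 = 0.139794
P(M+10) = 0.482^5 = 0.026016
The M+4 peak is largest (0.322911); scaling to 100 gives 11.5 : 53.7 : 100.0 : 93.1 : 43.3 : 8.1.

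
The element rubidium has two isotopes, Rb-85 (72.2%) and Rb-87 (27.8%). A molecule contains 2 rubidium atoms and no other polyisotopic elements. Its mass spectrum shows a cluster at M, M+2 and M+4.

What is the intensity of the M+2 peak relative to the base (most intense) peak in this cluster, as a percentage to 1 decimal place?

77.0%

Binomial terms of (0.722 + 0.278)^2: M 0.5213, M+2 0.4014, M+4 0.0773 → M is the base peak.
P(M) = C(2,0) × 0.722^2 × 0.278^0 = 1 × 0.521284 × 1.0000 = 0.521284 (base)
P(M+2) = C(2,1) × 0.722^1 × 0.278^1 = 2 × 0.7220 × 0.2780 = 0.401432
Relative intensity = 0.401432 / 0.521284 × 100 = 77.0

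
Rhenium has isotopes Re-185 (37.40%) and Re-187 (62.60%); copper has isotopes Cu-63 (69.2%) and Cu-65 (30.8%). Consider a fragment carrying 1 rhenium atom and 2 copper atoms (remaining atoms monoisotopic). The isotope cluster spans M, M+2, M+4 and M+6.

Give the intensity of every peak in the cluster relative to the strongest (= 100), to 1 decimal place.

39.0 : 100.0 : 65.8 : 12.9

Rhenium pattern (n=1): 0.3740 : 0.6260
Copper pattern (n=2): 0.478864 : 0.426272 : 0.094864
Convolve the two distributions (both contribute in 2-u steps):
  M: 0.3740×0.478864 = 0.179095
  M+2: 0.3740×0.426272 + 0.6260×0.478864 = 0.459195
  M+4: 0.3740×0.094864 + 0.6260×0.426272 = 0.302325
  M+6: 0.6260×0.094864 = 0.059385
Scale to base peak (0.459195) = 100: 39.0 : 100.0 : 65.8 : 12.9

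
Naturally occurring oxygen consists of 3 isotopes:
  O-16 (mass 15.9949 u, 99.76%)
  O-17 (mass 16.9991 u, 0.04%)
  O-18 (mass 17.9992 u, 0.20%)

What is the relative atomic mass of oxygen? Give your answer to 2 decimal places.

The abundance-weighted mean is 0.9976 × 15.9949 + 0.0004 × 16.9991 + 0.0020 × 17.9992
= 15.95651 + 0.00680 + 0.03600 = 15.99931 u

16.00 u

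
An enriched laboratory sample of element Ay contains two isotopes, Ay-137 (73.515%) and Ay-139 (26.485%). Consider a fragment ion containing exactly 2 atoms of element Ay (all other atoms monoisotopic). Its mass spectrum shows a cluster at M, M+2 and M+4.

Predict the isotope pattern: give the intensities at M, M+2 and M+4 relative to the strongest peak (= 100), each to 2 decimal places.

The 2 Ay atoms are independent, so intensities follow the terms of (0.73515 + 0.26485)^2.
P(M) = 0.73515^2 = 0.540446
P(M+2) = 2 × 0.73515^1 × 0.26485^1 = 0.389409
P(M+4) = 0.26485^2 = 0.070146
The M peak is largest (0.540446); scaling to 100 gives 100.00 : 72.05 : 12.98.

100.00 : 72.05 : 12.98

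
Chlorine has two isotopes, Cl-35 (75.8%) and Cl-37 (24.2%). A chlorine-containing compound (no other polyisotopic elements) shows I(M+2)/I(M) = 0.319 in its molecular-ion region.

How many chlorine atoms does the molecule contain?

1

With n Cl atoms, P(M+2)/P(M) = C(n,1)·p^(n−1)q / p^n = n·q/p = n · 0.242/0.758.
n = 0.319 × 0.758/0.242 = 1.00 ≈ 1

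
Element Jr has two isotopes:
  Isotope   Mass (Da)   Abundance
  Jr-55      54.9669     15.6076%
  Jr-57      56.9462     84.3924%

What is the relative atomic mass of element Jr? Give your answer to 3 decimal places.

Weight each isotope mass by its fractional abundance: 0.156076 × 54.9669 + 0.843924 × 56.9462
= 8.57901 + 48.05826 = 56.63727 Da

56.637 Da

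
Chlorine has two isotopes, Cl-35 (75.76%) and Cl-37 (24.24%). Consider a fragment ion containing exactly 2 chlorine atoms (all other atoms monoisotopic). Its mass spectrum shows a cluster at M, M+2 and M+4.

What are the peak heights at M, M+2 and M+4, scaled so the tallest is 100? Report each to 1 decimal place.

Expanding (0.7576 + 0.2424)^2:
P(M) = 0.7576^2 = 0.573958
P(M+2) = 2 × 0.7576^1 × 0.2424^1 = 0.367284
P(M+4) = 0.2424^2 = 0.058758
The M peak is largest (0.573958); scaling to 100 gives 100.0 : 64.0 : 10.2.

100.0 : 64.0 : 10.2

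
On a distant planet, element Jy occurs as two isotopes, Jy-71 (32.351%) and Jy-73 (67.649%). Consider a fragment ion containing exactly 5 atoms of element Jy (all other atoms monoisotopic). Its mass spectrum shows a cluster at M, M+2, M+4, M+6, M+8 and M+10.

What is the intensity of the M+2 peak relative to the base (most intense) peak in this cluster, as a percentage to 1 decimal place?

Binomial terms of (0.32351 + 0.67649)^5: M 0.0035, M+2 0.0370, M+4 0.1549, M+6 0.3240, M+8 0.3388, M+10 0.1417 → M+8 is the base peak.
P(M+8) = C(5,4) × 0.32351^1 × 0.67649^4 = 5 × 0.32351 × 0.2094332 = 0.338769 (base)
P(M+2) = C(5,1) × 0.32351^4 × 0.67649^1 = 5 × 0.01095345 × 0.67649 = 0.037049
Relative intensity = 0.037049 / 0.338769 × 100 = 10.9

10.9%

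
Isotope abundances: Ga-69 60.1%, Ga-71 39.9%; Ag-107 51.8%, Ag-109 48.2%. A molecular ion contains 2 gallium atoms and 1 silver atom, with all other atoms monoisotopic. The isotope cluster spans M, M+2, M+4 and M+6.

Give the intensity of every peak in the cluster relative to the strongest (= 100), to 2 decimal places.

44.28 : 100.00 : 74.23 : 18.16

Gallium pattern (n=2): 0.361201 : 0.479598 : 0.159201
Silver pattern (n=1): 0.5180 : 0.4820
Convolve the two distributions (both contribute in 2-u steps):
  M: 0.361201×0.5180 = 0.187102
  M+2: 0.361201×0.4820 + 0.479598×0.5180 = 0.422531
  M+4: 0.479598×0.4820 + 0.159201×0.5180 = 0.313632
  M+6: 0.159201×0.4820 = 0.076735
Scale to base peak (0.422531) = 100: 44.28 : 100.00 : 74.23 : 18.16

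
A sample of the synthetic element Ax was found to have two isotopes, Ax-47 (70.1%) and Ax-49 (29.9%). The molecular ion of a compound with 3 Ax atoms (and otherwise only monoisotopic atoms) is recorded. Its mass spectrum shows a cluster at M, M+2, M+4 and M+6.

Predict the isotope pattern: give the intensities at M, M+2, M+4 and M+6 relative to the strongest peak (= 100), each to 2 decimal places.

78.15 : 100.00 : 42.65 : 6.06

Expanding (0.701 + 0.299)^3:
P(M) = 0.701^3 = 0.344472
P(M+2) = 3 × 0.701^2 × 0.299^1 = 0.440787
P(M+4) = 3 × 0.701^1 × 0.299^2 = 0.188010
P(M+6) = 0.299^3 = 0.026731
The M+2 peak is largest (0.440787); scaling to 100 gives 78.15 : 100.00 : 42.65 : 6.06.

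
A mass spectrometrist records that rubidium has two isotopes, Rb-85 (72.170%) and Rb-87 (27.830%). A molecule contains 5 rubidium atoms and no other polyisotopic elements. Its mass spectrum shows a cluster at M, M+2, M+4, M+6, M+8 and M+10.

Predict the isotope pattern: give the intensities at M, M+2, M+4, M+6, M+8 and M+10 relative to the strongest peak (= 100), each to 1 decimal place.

Each Rb atom is independently Rb-85 (p = 0.72170) or Rb-87 (q = 0.27830); the cluster is the binomial expansion (p + q)^5.
P(M) = 0.72170^5 = 0.195787
P(M+2) = 5 × 0.72170^4 × 0.27830^1 = 0.377494
P(M+4) = 10 × 0.72170^3 × 0.27830^2 = 0.291136
P(M+6) = 10 × 0.72170^2 × 0.27830^3 = 0.112267
P(M+8) = 5 × 0.72170^1 × 0.27830^4 = 0.021646
P(M+10) = 0.27830^5 = 0.001669
The M+2 peak is largest (0.377494); scaling to 100 gives 51.9 : 100.0 : 77.1 : 29.7 : 5.7 : 0.4.

51.9 : 100.0 : 77.1 : 29.7 : 5.7 : 0.4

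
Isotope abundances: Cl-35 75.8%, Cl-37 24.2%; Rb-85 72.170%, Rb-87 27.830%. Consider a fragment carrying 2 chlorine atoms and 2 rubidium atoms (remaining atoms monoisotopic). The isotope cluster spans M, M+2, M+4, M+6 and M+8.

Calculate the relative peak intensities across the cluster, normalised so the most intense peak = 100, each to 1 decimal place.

70.9 : 100.0 : 52.7 : 12.3 : 1.1

Chlorine pattern (n=2): 0.574564 : 0.366872 : 0.058564
Rubidium pattern (n=2): 0.52085089 : 0.40169822 : 0.07745089
Convolve the two distributions (both contribute in 2-u steps):
  M: 0.574564×0.52085089 = 0.299262
  M+2: 0.574564×0.40169822 + 0.366872×0.52085089 = 0.421887
  M+4: 0.574564×0.07745089 + 0.366872×0.40169822 + 0.058564×0.52085089 = 0.222375
  M+6: 0.366872×0.07745089 + 0.058564×0.40169822 = 0.051940
  M+8: 0.058564×0.07745089 = 0.004536
Scale to base peak (0.421887) = 100: 70.9 : 100.0 : 52.7 : 12.3 : 1.1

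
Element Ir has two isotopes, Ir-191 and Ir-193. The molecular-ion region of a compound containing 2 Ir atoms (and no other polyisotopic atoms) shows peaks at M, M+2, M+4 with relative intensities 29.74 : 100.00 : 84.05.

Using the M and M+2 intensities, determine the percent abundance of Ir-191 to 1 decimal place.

Write p for the Ir-191 fraction. I(M+2)/I(M) = [C(2,1)·p^1·(1−p)] / p^2 = 2·(1−p)/p = 100.00/29.74 = 3.3625
(1−p)/p = 3.3625/2 = 1.6812  ⇒  p = 1/(1 + 1.6812) = 0.3730
Ir-191: 37.3%, Ir-193: 62.7%.

37.3%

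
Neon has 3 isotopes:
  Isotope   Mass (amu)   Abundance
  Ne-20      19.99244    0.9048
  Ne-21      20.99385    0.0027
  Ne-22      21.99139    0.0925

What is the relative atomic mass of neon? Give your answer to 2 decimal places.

20.18 amu

Weight each isotope mass by its fractional abundance: 0.9048 × 19.99244 + 0.0027 × 20.99385 + 0.0925 × 21.99139
= 18.089160 + 0.056683 + 2.034204 = 20.180047 amu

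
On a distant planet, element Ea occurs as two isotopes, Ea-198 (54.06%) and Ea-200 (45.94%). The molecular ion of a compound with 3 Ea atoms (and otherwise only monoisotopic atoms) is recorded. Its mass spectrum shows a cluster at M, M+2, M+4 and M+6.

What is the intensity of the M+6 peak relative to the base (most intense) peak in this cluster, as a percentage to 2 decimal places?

Term probabilities: M 0.1580, M+2 0.4028, M+4 0.3423, M+6 0.0970. Base peak = M+2.
P(M+2) = C(3,1) × 0.5406^2 × 0.4594^1 = 3 × 0.29224836 × 0.4594 = 0.402777 (base)
P(M+6) = C(3,3) × 0.5406^0 × 0.4594^3 = 1 × 1.0000 × 0.09695562 = 0.096956
Relative intensity = 0.096956 / 0.402777 × 100 = 24.07

24.07%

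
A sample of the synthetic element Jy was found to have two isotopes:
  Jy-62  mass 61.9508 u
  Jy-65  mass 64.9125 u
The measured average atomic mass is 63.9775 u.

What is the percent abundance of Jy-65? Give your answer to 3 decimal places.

With x = fraction of Jy-62 (so Jy-65 is 1 − x):
61.9508·x + 64.9125·(1 − x) = 63.9775
(61.9508 − 64.9125)·x = 63.9775 − 64.9125
x = -0.9350 / -2.9617 = 0.31570 → 31.570% Jy-62, 68.430% Jy-65.

68.430%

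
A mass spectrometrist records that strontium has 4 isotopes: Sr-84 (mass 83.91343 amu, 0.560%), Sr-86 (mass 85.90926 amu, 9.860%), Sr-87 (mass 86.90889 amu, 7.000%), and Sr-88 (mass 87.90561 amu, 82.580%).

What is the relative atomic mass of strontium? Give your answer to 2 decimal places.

Average mass = Σ (abundance × isotope mass) = 0.00560 × 83.91343 + 0.09860 × 85.90926 + 0.07000 × 86.90889 + 0.82580 × 87.90561
= 0.469915 + 8.470653 + 6.083622 + 72.592453 = 87.616643 amu

87.62 amu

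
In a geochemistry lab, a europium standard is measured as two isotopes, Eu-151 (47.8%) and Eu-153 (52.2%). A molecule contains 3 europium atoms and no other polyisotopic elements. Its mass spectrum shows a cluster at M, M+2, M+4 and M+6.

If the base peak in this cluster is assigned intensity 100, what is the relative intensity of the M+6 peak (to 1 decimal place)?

36.4

Binomial terms of (0.478 + 0.522)^3: M 0.1092, M+2 0.3578, M+4 0.3907, M+6 0.1422 → M+4 is the base peak.
P(M+4) = C(3,2) × 0.478^1 × 0.522^2 = 3 × 0.4780 × 0.272484 = 0.390742 (base)
P(M+6) = C(3,3) × 0.478^0 × 0.522^3 = 1 × 1.0000 × 0.14223665 = 0.142237
Relative intensity = 0.142237 / 0.390742 × 100 = 36.4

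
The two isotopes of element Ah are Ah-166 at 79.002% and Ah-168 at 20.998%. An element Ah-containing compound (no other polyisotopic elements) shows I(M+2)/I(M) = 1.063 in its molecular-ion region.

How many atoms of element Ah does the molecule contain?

With n Ah atoms, P(M+2)/P(M) = C(n,1)·p^(n−1)q / p^n = n·q/p = n · 0.20998/0.79002.
n = 1.063 × 0.79002/0.20998 = 4.00 ≈ 4

4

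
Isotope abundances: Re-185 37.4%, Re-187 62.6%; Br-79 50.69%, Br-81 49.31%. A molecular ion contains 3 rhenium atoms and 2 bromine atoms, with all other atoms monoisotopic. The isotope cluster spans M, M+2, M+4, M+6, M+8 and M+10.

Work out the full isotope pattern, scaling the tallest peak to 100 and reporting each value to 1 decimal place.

3.9 : 27.0 : 74.1 : 100.0 : 66.2 : 17.2

Rhenium pattern (n=3): 0.05231362 : 0.26268713 : 0.43968487 : 0.24531438
Bromine pattern (n=2): 0.25694761 : 0.49990478 : 0.24314761
Convolve the two distributions (both contribute in 2-u steps):
  M: 0.05231362×0.25694761 = 0.013442
  M+2: 0.05231362×0.49990478 + 0.26268713×0.25694761 = 0.093649
  M+4: 0.05231362×0.24314761 + 0.26268713×0.49990478 + 0.43968487×0.25694761 = 0.257014
  M+6: 0.26268713×0.24314761 + 0.43968487×0.49990478 + 0.24531438×0.25694761 = 0.346705
  M+8: 0.43968487×0.24314761 + 0.24531438×0.49990478 = 0.229542
  M+10: 0.24531438×0.24314761 = 0.059648
Scale to base peak (0.346705) = 100: 3.9 : 27.0 : 74.1 : 100.0 : 66.2 : 17.2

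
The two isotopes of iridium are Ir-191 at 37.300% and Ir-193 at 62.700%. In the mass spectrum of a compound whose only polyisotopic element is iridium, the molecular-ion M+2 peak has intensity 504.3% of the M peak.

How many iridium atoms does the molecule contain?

For n independent Ir atoms, I(M+2)/I(M) = n · (abundance Ir-193) / (abundance Ir-191) = n · 0.62700/0.37300.
n = 5.043 × 0.37300/0.62700 = 3.00 ≈ 3

3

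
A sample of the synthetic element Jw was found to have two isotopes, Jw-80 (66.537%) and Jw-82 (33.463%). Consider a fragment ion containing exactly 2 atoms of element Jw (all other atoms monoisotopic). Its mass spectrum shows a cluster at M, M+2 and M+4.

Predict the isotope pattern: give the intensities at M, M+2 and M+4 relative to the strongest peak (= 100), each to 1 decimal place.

99.4 : 100.0 : 25.1

Expanding (0.66537 + 0.33463)^2:
P(M) = 0.66537^2 = 0.442717
P(M+2) = 2 × 0.66537^1 × 0.33463^1 = 0.445306
P(M+4) = 0.33463^2 = 0.111977
The M+2 peak is largest (0.445306); scaling to 100 gives 99.4 : 100.0 : 25.1.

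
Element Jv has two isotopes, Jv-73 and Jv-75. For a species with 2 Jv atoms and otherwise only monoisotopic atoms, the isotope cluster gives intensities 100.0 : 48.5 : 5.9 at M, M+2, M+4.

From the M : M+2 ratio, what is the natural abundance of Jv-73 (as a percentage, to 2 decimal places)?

If p is the fraction of Jv that is Jv-73, then I(M+2)/I(M) = [C(2,1)·p^1·(1−p)] / p^2 = 2·(1−p)/p = 48.5/100.0 = 0.4850
(1−p)/p = 0.4850/2 = 0.2425  ⇒  p = 1/(1 + 0.2425) = 0.8048
Jv-73: 80.48%, Jv-75: 19.52%.

80.48%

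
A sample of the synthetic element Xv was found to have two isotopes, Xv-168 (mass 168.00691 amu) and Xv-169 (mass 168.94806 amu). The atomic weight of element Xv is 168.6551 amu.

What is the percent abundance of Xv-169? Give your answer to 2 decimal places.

68.87%

With x = fraction of Xv-168 (so Xv-169 is 1 − x):
168.00691·x + 168.94806·(1 − x) = 168.6551
(168.00691 − 168.94806)·x = 168.6551 − 168.94806
x = -0.29296 / -0.94115 = 0.31128 → 31.13% Xv-168, 68.87% Xv-169.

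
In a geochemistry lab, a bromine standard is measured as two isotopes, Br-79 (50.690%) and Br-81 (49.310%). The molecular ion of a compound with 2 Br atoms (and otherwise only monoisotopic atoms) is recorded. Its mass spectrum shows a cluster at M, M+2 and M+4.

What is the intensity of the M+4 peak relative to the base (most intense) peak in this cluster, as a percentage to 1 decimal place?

48.6%

Binomial terms of (0.50690 + 0.49310)^2: M 0.2569, M+2 0.4999, M+4 0.2431 → M+2 is the base peak.
P(M+2) = C(2,1) × 0.50690^1 × 0.49310^1 = 2 × 0.5069 × 0.4931 = 0.499905 (base)
P(M+4) = C(2,2) × 0.50690^0 × 0.49310^2 = 1 × 1.0000 × 0.24314761 = 0.243148
Relative intensity = 0.243148 / 0.499905 × 100 = 48.6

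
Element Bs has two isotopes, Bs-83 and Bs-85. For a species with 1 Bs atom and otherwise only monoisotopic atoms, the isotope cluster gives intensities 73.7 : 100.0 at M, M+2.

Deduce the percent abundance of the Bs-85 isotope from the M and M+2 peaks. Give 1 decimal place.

57.6%

Write p for the Bs-83 fraction. I(M+2)/I(M) = [C(1,1)·p^0·(1−p)] / p^1 = 1·(1−p)/p = 100.0/73.7 = 1.3569
(1−p)/p = 1.3569/1 = 1.3569  ⇒  p = 1/(1 + 1.3569) = 0.4243
Bs-83: 42.4%, Bs-85: 57.6%.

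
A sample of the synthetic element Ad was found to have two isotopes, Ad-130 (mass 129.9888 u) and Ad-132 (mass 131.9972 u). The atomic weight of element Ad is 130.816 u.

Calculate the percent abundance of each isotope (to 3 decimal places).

Let x be the fractional abundance of Ad-130; then Ad-132 has abundance 1 − x.
129.9888·x + 131.9972·(1 − x) = 130.816
(129.9888 − 131.9972)·x = 130.816 − 131.9972
x = -1.1812 / -2.0084 = 0.58813 → 58.813% Ad-130, 41.187% Ad-132.

Ad-130: 58.813%, Ad-132: 41.187%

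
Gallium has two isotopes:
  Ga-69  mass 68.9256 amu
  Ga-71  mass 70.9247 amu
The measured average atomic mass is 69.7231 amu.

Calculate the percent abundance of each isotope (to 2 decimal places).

With x = fraction of Ga-69 (so Ga-71 is 1 − x):
68.9256·x + 70.9247·(1 − x) = 69.7231
(68.9256 − 70.9247)·x = 69.7231 − 70.9247
x = -1.2016 / -1.9991 = 0.60107 → 60.11% Ga-69, 39.89% Ga-71.

Ga-69: 60.11%, Ga-71: 39.89%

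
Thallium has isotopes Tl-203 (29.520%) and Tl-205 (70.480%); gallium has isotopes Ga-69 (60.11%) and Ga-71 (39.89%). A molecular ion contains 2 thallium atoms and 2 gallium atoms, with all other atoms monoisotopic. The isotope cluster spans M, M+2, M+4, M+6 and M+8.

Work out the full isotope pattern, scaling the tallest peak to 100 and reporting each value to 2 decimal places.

Thallium pattern (n=2): 0.08714304 : 0.41611392 : 0.49674304
Gallium pattern (n=2): 0.36132121 : 0.47955758 : 0.15912121
Convolve the two distributions (both contribute in 2-u steps):
  M: 0.08714304×0.36132121 = 0.031487
  M+2: 0.08714304×0.47955758 + 0.41611392×0.36132121 = 0.192141
  M+4: 0.08714304×0.15912121 + 0.41611392×0.47955758 + 0.49674304×0.36132121 = 0.392901
  M+6: 0.41611392×0.15912121 + 0.49674304×0.47955758 = 0.304429
  M+8: 0.49674304×0.15912121 = 0.079042
Scale to base peak (0.392901) = 100: 8.01 : 48.90 : 100.00 : 77.48 : 20.12

8.01 : 48.90 : 100.00 : 77.48 : 20.12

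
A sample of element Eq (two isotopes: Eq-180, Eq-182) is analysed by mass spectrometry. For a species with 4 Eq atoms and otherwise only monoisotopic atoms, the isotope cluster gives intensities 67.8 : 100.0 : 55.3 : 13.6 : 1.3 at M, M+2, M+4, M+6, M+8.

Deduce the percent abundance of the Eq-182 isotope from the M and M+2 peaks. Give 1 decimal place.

Write p for the Eq-180 fraction. I(M+2)/I(M) = [C(4,1)·p^3·(1−p)] / p^4 = 4·(1−p)/p = 100.0/67.8 = 1.4749
(1−p)/p = 1.4749/4 = 0.3687  ⇒  p = 1/(1 + 0.3687) = 0.7306
Eq-180: 73.1%, Eq-182: 26.9%.

26.9%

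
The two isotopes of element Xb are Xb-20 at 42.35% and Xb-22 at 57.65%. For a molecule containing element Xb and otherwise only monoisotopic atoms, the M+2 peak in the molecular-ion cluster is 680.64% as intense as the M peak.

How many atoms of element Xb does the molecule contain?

The M+2/M ratio from n Xb atoms is n · q/p = n · 0.5765/0.4235.
n = 6.8064 × 0.4235/0.5765 = 5.00 ≈ 5

5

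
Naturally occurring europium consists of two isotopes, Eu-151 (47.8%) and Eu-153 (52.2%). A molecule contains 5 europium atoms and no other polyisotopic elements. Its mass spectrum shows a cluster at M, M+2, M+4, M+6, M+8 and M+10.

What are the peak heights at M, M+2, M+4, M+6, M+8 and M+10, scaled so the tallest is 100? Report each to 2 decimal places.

7.68 : 41.93 : 91.57 : 100.00 : 54.60 : 11.93

The 5 Eu atoms are independent, so intensities follow the terms of (0.478 + 0.522)^5.
P(M) = 0.478^5 = 0.024954
P(M+2) = 5 × 0.478^4 × 0.522^1 = 0.136255
P(M+4) = 10 × 0.478^3 × 0.522^2 = 0.297594
P(M+6) = 10 × 0.478^2 × 0.522^3 = 0.324988
P(M+8) = 5 × 0.478^1 × 0.522^4 = 0.177452
P(M+10) = 0.522^5 = 0.038757
The M+6 peak is largest (0.324988); scaling to 100 gives 7.68 : 41.93 : 91.57 : 100.00 : 54.60 : 11.93.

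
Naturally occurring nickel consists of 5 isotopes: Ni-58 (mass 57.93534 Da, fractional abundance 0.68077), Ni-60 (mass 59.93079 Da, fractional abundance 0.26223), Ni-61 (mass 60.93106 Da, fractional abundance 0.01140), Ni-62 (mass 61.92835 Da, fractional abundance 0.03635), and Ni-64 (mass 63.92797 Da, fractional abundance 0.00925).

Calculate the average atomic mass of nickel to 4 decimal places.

58.6933 Da

Ar = Σ fᵢ·mᵢ = 0.68077 × 57.93534 + 0.26223 × 59.93079 + 0.01140 × 60.93106 + 0.03635 × 61.92835 + 0.00925 × 63.92797
= 39.440641 + 15.715651 + 0.694614 + 2.251096 + 0.591334 = 58.693336 Da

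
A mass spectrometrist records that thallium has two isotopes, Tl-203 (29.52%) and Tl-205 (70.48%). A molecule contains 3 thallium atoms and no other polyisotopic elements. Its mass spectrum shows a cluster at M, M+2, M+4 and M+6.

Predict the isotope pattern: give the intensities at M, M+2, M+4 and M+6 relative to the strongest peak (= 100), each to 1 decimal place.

The 3 Tl atoms are independent, so intensities follow the terms of (0.2952 + 0.7048)^3.
P(M) = 0.2952^3 = 0.025725
P(M+2) = 3 × 0.2952^2 × 0.7048^1 = 0.184255
P(M+4) = 3 × 0.2952^1 × 0.7048^2 = 0.439916
P(M+6) = 0.7048^3 = 0.350104
The M+4 peak is largest (0.439916); scaling to 100 gives 5.8 : 41.9 : 100.0 : 79.6.

5.8 : 41.9 : 100.0 : 79.6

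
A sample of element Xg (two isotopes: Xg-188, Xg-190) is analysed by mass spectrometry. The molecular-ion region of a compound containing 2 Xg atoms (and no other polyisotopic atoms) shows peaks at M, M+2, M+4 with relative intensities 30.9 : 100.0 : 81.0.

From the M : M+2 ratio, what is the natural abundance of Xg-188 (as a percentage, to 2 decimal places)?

If p is the fraction of Xg that is Xg-188, then I(M+2)/I(M) = [C(2,1)·p^1·(1−p)] / p^2 = 2·(1−p)/p = 100.0/30.9 = 3.2362
(1−p)/p = 3.2362/2 = 1.6181  ⇒  p = 1/(1 + 1.6181) = 0.3820
Xg-188: 38.20%, Xg-190: 61.80%.

38.20%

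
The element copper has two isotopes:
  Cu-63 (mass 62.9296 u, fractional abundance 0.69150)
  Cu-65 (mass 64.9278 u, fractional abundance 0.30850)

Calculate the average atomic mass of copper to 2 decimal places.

Ar = Σ fᵢ·mᵢ = 0.69150 × 62.9296 + 0.30850 × 64.9278
= 43.51582 + 20.03023 = 63.54605 u

63.55 u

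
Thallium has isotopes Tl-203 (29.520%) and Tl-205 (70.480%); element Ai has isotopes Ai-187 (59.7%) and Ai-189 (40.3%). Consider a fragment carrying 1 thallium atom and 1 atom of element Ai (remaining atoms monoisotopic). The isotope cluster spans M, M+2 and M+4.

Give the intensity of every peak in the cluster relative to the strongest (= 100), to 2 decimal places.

Thallium pattern (n=1): 0.2952 : 0.7048
Element Ai pattern (n=1): 0.5970 : 0.4030
Convolve the two distributions (both contribute in 2-u steps):
  M: 0.2952×0.5970 = 0.176234
  M+2: 0.2952×0.4030 + 0.7048×0.5970 = 0.539731
  M+4: 0.7048×0.4030 = 0.284034
Scale to base peak (0.539731) = 100: 32.65 : 100.00 : 52.63

32.65 : 100.00 : 52.63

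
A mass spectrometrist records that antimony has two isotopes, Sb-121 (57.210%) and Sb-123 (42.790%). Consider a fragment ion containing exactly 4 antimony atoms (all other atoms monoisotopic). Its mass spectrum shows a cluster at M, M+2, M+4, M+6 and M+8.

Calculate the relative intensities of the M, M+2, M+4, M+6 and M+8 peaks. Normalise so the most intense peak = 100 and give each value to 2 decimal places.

The 4 Sb atoms are independent, so intensities follow the terms of (0.57210 + 0.42790)^4.
P(M) = 0.57210^4 = 0.107124
P(M+2) = 4 × 0.57210^3 × 0.42790^1 = 0.320493
P(M+4) = 6 × 0.57210^2 × 0.42790^2 = 0.359567
P(M+6) = 4 × 0.57210^1 × 0.42790^3 = 0.179291
P(M+8) = 0.42790^4 = 0.033525
The M+4 peak is largest (0.359567); scaling to 100 gives 29.79 : 89.13 : 100.00 : 49.86 : 9.32.

29.79 : 89.13 : 100.00 : 49.86 : 9.32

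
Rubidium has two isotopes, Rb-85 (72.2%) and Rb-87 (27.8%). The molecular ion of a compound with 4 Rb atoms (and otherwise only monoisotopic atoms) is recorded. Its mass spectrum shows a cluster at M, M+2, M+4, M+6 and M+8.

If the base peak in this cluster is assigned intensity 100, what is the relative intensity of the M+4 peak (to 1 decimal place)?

57.8

Binomial terms of (0.722 + 0.278)^4: M 0.2717, M+2 0.4185, M+4 0.2417, M+6 0.0620, M+8 0.0060 → M+2 is the base peak.
P(M+2) = C(4,1) × 0.722^3 × 0.278^1 = 4 × 0.37636705 × 0.2780 = 0.418520 (base)
P(M+4) = C(4,2) × 0.722^2 × 0.278^2 = 6 × 0.521284 × 0.077284 = 0.241721
Relative intensity = 0.241721 / 0.418520 × 100 = 57.8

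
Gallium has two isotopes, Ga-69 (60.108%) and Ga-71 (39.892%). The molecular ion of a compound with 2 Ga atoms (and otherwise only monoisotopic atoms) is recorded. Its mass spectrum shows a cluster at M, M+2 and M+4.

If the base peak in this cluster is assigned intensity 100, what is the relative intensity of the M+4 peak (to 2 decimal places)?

Binomial terms of (0.60108 + 0.39892)^2: M 0.3613, M+2 0.4796, M+4 0.1591 → M+2 is the base peak.
P(M+2) = C(2,1) × 0.60108^1 × 0.39892^1 = 2 × 0.60108 × 0.39892 = 0.479566 (base)
P(M+4) = C(2,2) × 0.60108^0 × 0.39892^2 = 1 × 1.0000 × 0.15913717 = 0.159137
Relative intensity = 0.159137 / 0.479566 × 100 = 33.18

33.18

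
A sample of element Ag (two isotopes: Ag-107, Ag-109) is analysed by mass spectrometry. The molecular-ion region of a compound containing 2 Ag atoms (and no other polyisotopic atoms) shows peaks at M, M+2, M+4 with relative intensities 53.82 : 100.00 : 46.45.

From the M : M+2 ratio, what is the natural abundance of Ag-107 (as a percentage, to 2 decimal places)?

51.84%

Let p = fractional abundance of Ag-107. I(M+2)/I(M) = [C(2,1)·p^1·(1−p)] / p^2 = 2·(1−p)/p = 100.00/53.82 = 1.8580
(1−p)/p = 1.8580/2 = 0.9290  ⇒  p = 1/(1 + 0.9290) = 0.5184
Ag-107: 51.84%, Ag-109: 48.16%.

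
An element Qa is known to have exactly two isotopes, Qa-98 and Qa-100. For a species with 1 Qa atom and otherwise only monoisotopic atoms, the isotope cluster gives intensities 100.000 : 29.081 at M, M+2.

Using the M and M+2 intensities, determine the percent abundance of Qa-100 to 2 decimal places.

If p is the fraction of Qa that is Qa-98, then I(M+2)/I(M) = [C(1,1)·p^0·(1−p)] / p^1 = 1·(1−p)/p = 29.081/100.000 = 0.2908
(1−p)/p = 0.2908/1 = 0.2908  ⇒  p = 1/(1 + 0.2908) = 0.7747
Qa-98: 77.47%, Qa-100: 22.53%.

22.53%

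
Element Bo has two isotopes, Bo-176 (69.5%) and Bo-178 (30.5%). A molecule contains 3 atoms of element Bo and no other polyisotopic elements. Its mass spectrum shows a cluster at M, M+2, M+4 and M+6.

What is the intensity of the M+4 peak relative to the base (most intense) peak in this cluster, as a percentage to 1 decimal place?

(0.695 + 0.305)^3 gives M 0.3357, M+2 0.4420, M+4 0.1940, M+6 0.0284; the largest is M+2.
P(M+2) = C(3,1) × 0.695^2 × 0.305^1 = 3 × 0.483025 × 0.3050 = 0.441968 (base)
P(M+4) = C(3,2) × 0.695^1 × 0.305^2 = 3 × 0.6950 × 0.093025 = 0.193957
Relative intensity = 0.193957 / 0.441968 × 100 = 43.9

43.9%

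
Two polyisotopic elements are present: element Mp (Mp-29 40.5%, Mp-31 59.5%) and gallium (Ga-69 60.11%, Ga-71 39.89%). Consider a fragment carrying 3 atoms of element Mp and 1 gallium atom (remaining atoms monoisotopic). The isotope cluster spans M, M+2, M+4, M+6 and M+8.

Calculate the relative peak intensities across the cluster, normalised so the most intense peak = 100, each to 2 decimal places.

Element Mp pattern (n=3): 0.06643013 : 0.29278463 : 0.43014038 : 0.21064487
Gallium pattern (n=1): 0.6011 : 0.3989
Convolve the two distributions (both contribute in 2-u steps):
  M: 0.06643013×0.6011 = 0.039931
  M+2: 0.06643013×0.3989 + 0.29278463×0.6011 = 0.202492
  M+4: 0.29278463×0.3989 + 0.43014038×0.6011 = 0.375349
  M+6: 0.43014038×0.3989 + 0.21064487×0.6011 = 0.298202
  M+8: 0.21064487×0.3989 = 0.084026
Scale to base peak (0.375349) = 100: 10.64 : 53.95 : 100.00 : 79.45 : 22.39

10.64 : 53.95 : 100.00 : 79.45 : 22.39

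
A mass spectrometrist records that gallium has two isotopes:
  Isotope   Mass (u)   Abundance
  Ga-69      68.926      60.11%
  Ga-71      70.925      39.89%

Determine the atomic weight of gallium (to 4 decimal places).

Ar = Σ fᵢ·mᵢ = 0.6011 × 68.926 + 0.3989 × 70.925
= 41.43142 + 28.29198 = 69.72340 u

69.7234 u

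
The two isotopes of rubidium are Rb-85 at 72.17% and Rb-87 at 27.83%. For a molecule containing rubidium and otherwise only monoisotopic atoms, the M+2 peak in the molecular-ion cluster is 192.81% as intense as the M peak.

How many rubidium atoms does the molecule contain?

5

The M+2/M ratio from n Rb atoms is n · q/p = n · 0.2783/0.7217.
n = 1.9281 × 0.7217/0.2783 = 5.00 ≈ 5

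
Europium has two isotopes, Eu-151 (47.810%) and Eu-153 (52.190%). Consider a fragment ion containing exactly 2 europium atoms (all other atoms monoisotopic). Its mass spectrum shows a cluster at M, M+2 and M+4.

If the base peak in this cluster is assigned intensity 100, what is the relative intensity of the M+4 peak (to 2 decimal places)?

54.58

Term probabilities: M 0.2286, M+2 0.4990, M+4 0.2724. Base peak = M+2.
P(M+2) = C(2,1) × 0.47810^1 × 0.52190^1 = 2 × 0.4781 × 0.5219 = 0.499041 (base)
P(M+4) = C(2,2) × 0.47810^0 × 0.52190^2 = 1 × 1.0000 × 0.27237961 = 0.272380
Relative intensity = 0.272380 / 0.499041 × 100 = 54.58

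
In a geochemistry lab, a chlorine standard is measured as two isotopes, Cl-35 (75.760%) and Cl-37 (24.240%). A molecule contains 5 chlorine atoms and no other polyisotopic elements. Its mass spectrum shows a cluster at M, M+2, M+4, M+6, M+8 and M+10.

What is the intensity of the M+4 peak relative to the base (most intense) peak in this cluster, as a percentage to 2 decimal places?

(0.75760 + 0.24240)^5 gives M 0.2496, M+2 0.3993, M+4 0.2555, M+6 0.0817, M+8 0.0131, M+10 0.0008; the largest is M+2.
P(M+2) = C(5,1) × 0.75760^4 × 0.24240^1 = 5 × 0.32942751 × 0.2424 = 0.399266 (base)
P(M+4) = C(5,2) × 0.75760^3 × 0.24240^2 = 10 × 0.4348304 × 0.05875776 = 0.255497
Relative intensity = 0.255497 / 0.399266 × 100 = 63.99

63.99%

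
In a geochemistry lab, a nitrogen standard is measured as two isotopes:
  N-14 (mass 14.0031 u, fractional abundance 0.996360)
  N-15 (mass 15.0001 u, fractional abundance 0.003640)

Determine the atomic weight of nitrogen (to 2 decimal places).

14.01 u

Average mass = Σ (abundance × isotope mass) = 0.996360 × 14.0031 + 0.003640 × 15.0001
= 13.95213 + 0.05460 = 14.00673 u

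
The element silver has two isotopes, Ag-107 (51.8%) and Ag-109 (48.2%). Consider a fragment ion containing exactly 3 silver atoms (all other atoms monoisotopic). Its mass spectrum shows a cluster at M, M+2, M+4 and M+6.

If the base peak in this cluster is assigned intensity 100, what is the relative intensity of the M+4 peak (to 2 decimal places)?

93.05

(0.518 + 0.482)^3 gives M 0.1390, M+2 0.3880, M+4 0.3610, M+6 0.1120; the largest is M+2.
P(M+2) = C(3,1) × 0.518^2 × 0.482^1 = 3 × 0.268324 × 0.4820 = 0.387997 (base)
P(M+4) = C(3,2) × 0.518^1 × 0.482^2 = 3 × 0.5180 × 0.232324 = 0.361031
Relative intensity = 0.361031 / 0.387997 × 100 = 93.05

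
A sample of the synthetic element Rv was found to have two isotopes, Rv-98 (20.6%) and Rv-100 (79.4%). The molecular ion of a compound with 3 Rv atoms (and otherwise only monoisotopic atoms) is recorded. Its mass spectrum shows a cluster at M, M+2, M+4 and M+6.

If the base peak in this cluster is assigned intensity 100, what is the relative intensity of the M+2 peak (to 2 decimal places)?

20.19

(0.206 + 0.794)^3 gives M 0.0087, M+2 0.1011, M+4 0.3896, M+6 0.5006; the largest is M+6.
P(M+6) = C(3,3) × 0.206^0 × 0.794^3 = 1 × 1.0000 × 0.50056618 = 0.500566 (base)
P(M+2) = C(3,1) × 0.206^2 × 0.794^1 = 3 × 0.042436 × 0.7940 = 0.101083
Relative intensity = 0.101083 / 0.500566 × 100 = 20.19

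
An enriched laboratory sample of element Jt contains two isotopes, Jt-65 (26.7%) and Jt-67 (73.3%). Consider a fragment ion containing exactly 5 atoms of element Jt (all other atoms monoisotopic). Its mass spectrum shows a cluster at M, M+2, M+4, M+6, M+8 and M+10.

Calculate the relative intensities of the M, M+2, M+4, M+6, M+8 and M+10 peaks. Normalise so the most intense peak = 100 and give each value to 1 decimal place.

0.4 : 4.8 : 26.5 : 72.9 : 100.0 : 54.9

Expanding (0.267 + 0.733)^5:
P(M) = 0.267^5 = 0.001357
P(M+2) = 5 × 0.267^4 × 0.733^1 = 0.018626
P(M+4) = 10 × 0.267^3 × 0.733^2 = 0.102268
P(M+6) = 10 × 0.267^2 × 0.733^3 = 0.280759
P(M+8) = 5 × 0.267^1 × 0.733^4 = 0.385387
P(M+10) = 0.733^5 = 0.211602
The M+8 peak is largest (0.385387); scaling to 100 gives 0.4 : 4.8 : 26.5 : 72.9 : 100.0 : 54.9.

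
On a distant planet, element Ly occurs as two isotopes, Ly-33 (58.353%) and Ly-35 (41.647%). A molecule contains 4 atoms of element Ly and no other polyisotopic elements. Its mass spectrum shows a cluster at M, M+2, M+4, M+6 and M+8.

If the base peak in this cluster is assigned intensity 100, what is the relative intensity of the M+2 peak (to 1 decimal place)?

(0.58353 + 0.41647)^4 gives M 0.1159, M+2 0.3310, M+4 0.3544, M+6 0.1686, M+8 0.0301; the largest is M+4.
P(M+4) = C(4,2) × 0.58353^2 × 0.41647^2 = 6 × 0.34050726 × 0.17344726 = 0.354360 (base)
P(M+2) = C(4,1) × 0.58353^3 × 0.41647^1 = 4 × 0.1986962 × 0.41647 = 0.331004
Relative intensity = 0.331004 / 0.354360 × 100 = 93.4

93.4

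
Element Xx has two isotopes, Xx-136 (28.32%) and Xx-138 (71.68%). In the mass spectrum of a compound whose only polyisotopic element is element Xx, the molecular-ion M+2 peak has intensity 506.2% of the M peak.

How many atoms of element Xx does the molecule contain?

2

The M+2/M ratio from n Xx atoms is n · q/p = n · 0.7168/0.2832.
n = 5.062 × 0.2832/0.7168 = 2.00 ≈ 2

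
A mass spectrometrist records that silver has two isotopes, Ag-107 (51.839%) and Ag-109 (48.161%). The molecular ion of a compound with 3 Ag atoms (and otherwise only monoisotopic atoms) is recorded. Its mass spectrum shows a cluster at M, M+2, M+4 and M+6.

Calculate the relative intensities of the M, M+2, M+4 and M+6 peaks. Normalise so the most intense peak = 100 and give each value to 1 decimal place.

35.9 : 100.0 : 92.9 : 28.8

Each Ag atom is independently Ag-107 (p = 0.51839) or Ag-109 (q = 0.48161); the cluster is the binomial expansion (p + q)^3.
P(M) = 0.51839^3 = 0.139306
P(M+2) = 3 × 0.51839^2 × 0.48161^1 = 0.388267
P(M+4) = 3 × 0.51839^1 × 0.48161^2 = 0.360719
P(M+6) = 0.48161^3 = 0.111709
The M+2 peak is largest (0.388267); scaling to 100 gives 35.9 : 100.0 : 92.9 : 28.8.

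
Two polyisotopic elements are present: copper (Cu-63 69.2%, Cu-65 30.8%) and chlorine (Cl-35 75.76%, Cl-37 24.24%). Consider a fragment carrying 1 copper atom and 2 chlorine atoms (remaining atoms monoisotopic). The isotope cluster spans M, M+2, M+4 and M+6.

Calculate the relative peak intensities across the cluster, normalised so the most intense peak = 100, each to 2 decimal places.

92.17 : 100.00 : 35.69 : 4.20

Copper pattern (n=1): 0.6920 : 0.3080
Chlorine pattern (n=2): 0.57395776 : 0.36728448 : 0.05875776
Convolve the two distributions (both contribute in 2-u steps):
  M: 0.6920×0.57395776 = 0.397179
  M+2: 0.6920×0.36728448 + 0.3080×0.57395776 = 0.430940
  M+4: 0.6920×0.05875776 + 0.3080×0.36728448 = 0.153784
  M+6: 0.3080×0.05875776 = 0.018097
Scale to base peak (0.430940) = 100: 92.17 : 100.00 : 35.69 : 4.20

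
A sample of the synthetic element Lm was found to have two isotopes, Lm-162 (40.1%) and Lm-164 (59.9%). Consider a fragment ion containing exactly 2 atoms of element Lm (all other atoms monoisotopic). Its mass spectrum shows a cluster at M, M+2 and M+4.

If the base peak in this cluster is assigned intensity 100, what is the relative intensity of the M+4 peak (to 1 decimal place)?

(0.401 + 0.599)^2 gives M 0.1608, M+2 0.4804, M+4 0.3588; the largest is M+2.
P(M+2) = C(2,1) × 0.401^1 × 0.599^1 = 2 × 0.4010 × 0.5990 = 0.480398 (base)
P(M+4) = C(2,2) × 0.401^0 × 0.599^2 = 1 × 1.0000 × 0.358801 = 0.358801
Relative intensity = 0.358801 / 0.480398 × 100 = 74.7

74.7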